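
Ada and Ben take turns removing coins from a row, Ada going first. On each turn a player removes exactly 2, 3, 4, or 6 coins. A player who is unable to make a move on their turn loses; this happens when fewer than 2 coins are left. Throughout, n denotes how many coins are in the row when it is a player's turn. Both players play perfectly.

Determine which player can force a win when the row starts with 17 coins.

Ben wins.

Compute win/loss labels from the base case upward. A position with no move is L. Any other position is W if it can reach an L in one move, else L.
n=0: no move → L
n=1: no move → L
n=2: W (go to 0, an L position)
n=3: W (go to 1, an L position)
n=4: W (go to 1, an L position)
n=5: W (go to 1, an L position)
n=6: W (go to 0, an L position)
n=7: W (go to 1, an L position)
n=8: L (options 6(W), 5(W), 4(W), 2(W) are all W)
n=9: L (options 7(W), 6(W), 5(W), 3(W) are all W)
n=10: W (go to 8, an L position)
n=11: W (go to 9, an L position)
n=12: W (go to 9, an L position)
n=13: W (go to 9, an L position)
n=14: W (go to 8, an L position)
n=15: W (go to 9, an L position)
n=16: L (options 14(W), 13(W), 12(W), 10(W) are all W)
n=17: L (options 15(W), 14(W), 13(W), 11(W) are all W)
Every move from 17 reaches a W position, so the mover loses.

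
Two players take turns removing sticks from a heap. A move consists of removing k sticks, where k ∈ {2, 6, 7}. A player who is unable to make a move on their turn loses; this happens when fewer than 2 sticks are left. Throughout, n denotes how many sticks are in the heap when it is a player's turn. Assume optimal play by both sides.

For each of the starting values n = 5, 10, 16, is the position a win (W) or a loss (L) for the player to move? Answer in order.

Build the W/L table. Terminal = L. A non-terminal position is W if it has a move to some L; otherwise it is L.
n=0: no move → L
n=1: no move → L
n=2: →0(L), so W
n=3: →1(L), so W
n=4: →2(W) only, which is W, so L
n=5: →3(W) only, which is W, so L
n=6: →4(L), so W
n=7: →5(L), so W
n=8: →1(L), so W
n=9: →7(W), 3(W), 2(W) — all W, so L
n=10: →4(L), so W
n=11: →9(L), so W
n=12: →5(L), so W
n=13: →11(W), 7(W), 6(W) — all W, so L
n=14: →12(W), 8(W), 7(W) — all W, so L
n=15: →13(L), so W
n=16: →14(L), so W

5: L, 10: W, 16: W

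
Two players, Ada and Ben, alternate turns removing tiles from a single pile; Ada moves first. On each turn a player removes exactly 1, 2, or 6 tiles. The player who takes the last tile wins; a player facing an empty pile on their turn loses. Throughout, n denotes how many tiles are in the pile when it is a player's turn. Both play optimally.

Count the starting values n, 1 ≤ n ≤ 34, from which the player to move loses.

Use the standard recursion: the mover loses at a terminal position; elsewhere, the mover wins exactly when some move hands the opponent an L position.
n=0: no move → L
n=1: reaches L-position 0 → W
n=2: reaches L-position 0 → W
n=3: only reaches 2(W), 1(W), all W → L
n=4: reaches L-position 3 → W
n=5: reaches L-position 3 → W
n=6: reaches L-position 0 → W
n=7: only reaches 6(W), 5(W), 1(W), all W → L
n=8: reaches L-position 7 → W
n=9: reaches L-position 7 → W
n=10: only reaches 9(W), 8(W), 4(W), all W → L
n=11: reaches L-position 10 → W
n=12: reaches L-position 10 → W
n=13: reaches L-position 7 → W
n=14: only reaches 13(W), 12(W), 8(W), all W → L
n=15: reaches L-position 14 → W
n=16: reaches L-position 14 → W
n=17: only reaches 16(W), 15(W), 11(W), all W → L
n=18: reaches L-position 17 → W
n=19: reaches L-position 17 → W
n=20: reaches L-position 14 → W
n=21: only reaches 20(W), 19(W), 15(W), all W → L
n=22: reaches L-position 21 → W
n=23: reaches L-position 21 → W
n=24: only reaches 23(W), 22(W), 18(W), all W → L
n=25: reaches L-position 24 → W
n=26: reaches L-position 24 → W
n=27: reaches L-position 21 → W
n=28: only reaches 27(W), 26(W), 22(W), all W → L
n=29: reaches L-position 28 → W
n=30: reaches L-position 28 → W
n=31: only reaches 30(W), 29(W), 25(W), all W → L
n=32: reaches L-position 31 → W
n=33: reaches L-position 31 → W
n=34: reaches L-position 28 → W
L entries with 1 ≤ n ≤ 34 (n=0 is outside the asked range and is not counted): n = 3, 7, 10, 14, 17, 21, 24, 28, 31; that makes 9.

9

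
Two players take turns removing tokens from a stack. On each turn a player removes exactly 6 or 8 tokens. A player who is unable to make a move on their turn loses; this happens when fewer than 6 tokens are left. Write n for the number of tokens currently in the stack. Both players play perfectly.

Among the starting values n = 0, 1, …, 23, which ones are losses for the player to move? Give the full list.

Use the standard recursion: the mover loses at a terminal position; elsewhere, the mover wins exactly when some move hands the opponent an L position.
n=0: no move → L
n=1: no move → L
n=2: no move → L
n=3: no move → L
n=4: no move → L
n=5: no move → L
n=6: can move to 0, which is L ⇒ W
n=7: can move to 1, which is L ⇒ W
n=8: can move to 2, which is L ⇒ W
n=9: can move to 3, which is L ⇒ W
n=10: can move to 4, which is L ⇒ W
n=11: can move to 5, which is L ⇒ W
n=12: can move to 4, which is L ⇒ W
n=13: can move to 5, which is L ⇒ W
n=14: moves to 8(W), 6(W); every one is W ⇒ L
n=15: moves to 9(W), 7(W); every one is W ⇒ L
n=16: moves to 10(W), 8(W); every one is W ⇒ L
n=17: moves to 11(W), 9(W); every one is W ⇒ L
n=18: moves to 12(W), 10(W); every one is W ⇒ L
n=19: moves to 13(W), 11(W); every one is W ⇒ L
n=20: can move to 14, which is L ⇒ W
n=21: can move to 15, which is L ⇒ W
n=22: can move to 16, which is L ⇒ W
n=23: can move to 17, which is L ⇒ W
Reading off the rows marked L gives the requested list; there are 12 such values of n.

0, 1, 2, 3, 4, 5, 14, 15, 16, 17, 18, 19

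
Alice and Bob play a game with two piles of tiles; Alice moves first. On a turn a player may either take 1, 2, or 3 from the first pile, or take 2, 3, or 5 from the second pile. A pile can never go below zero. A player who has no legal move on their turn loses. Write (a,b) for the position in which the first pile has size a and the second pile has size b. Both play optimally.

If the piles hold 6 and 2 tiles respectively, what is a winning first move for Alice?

Classify positions by backward induction: terminal positions (no move available) are L. From any other position, the mover wins iff some move reaches an L.
No move ever increases a pile, so every position that can arise here has a ≤ 6 and b ≤ 2; it is enough to label the cells with 0 ≤ a ≤ 6 and 0 ≤ b ≤ 2.
Every move lowers a or b (never raises either), so fill the grid row by row in increasing a, and left to right within a row: each cell's successors are then already labelled.
      b=0  b=1  b=2
a=0:    L    L    W
a=1:    W    W    L
a=2:    W    W    W
a=3:    W    W    W
a=4:    L    L    W
a=5:    W    W    L
a=6:    W    W    W
Cells with no legal move (terminal, hence L): (0,0), (0,1).
The remaining L cells, each justified by listing all of its moves:
(1,2): moves to (0,2)(W), (1,0)(W); every one is W ⇒ L
(4,0): moves to (3,0)(W), (2,0)(W), (1,0)(W); every one is W ⇒ L
(4,1): moves to (3,1)(W), (2,1)(W), (1,1)(W); every one is W ⇒ L
(5,2): moves to (4,2)(W), (3,2)(W), (2,2)(W), (5,0)(W); every one is W ⇒ L
Every other cell has at least one move into one of the L cells above, so it is W.
From (6,2), the L positions reachable in one move are: (5,2).

Move to (5,2).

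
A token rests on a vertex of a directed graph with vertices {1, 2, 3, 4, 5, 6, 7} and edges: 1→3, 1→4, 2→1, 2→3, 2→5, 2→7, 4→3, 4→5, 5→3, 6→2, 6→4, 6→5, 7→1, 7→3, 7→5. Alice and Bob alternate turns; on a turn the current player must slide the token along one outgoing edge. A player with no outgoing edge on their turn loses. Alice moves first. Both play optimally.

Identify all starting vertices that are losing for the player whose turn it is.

Label each position W (a win for the player to move) or L (a loss). A position with no legal move is L; any other position is W exactly when some move reaches an L, and L when every move reaches a W.
Every edge goes from a vertex to one that appears earlier in the order 3, 5, 4, 1, 7, 2, 6, so processing vertices in that order labels each vertex after all of its successors.
3: no outgoing edge → L
5: W (go to 3, an L position)
4: W (go to 3, an L position)
1: W (go to 3, an L position)
7: W (go to 3, an L position)
2: W (go to 3, an L position)
6: L (options 2(W), 4(W), 5(W) are all W)
The losing starting vertices are exactly the entries labelled L in this table (2 of them).

3, 6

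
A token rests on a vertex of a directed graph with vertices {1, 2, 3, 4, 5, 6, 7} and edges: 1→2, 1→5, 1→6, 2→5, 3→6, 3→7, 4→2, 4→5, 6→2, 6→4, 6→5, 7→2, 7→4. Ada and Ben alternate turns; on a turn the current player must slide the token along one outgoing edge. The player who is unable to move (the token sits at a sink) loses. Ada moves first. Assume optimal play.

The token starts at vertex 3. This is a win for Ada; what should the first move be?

Work bottom-up. With no move the player to move loses. Otherwise the position is W if at least one move leads to an L position for the opponent, and L if every move leads to a W.
Every edge goes from a vertex to one that appears earlier in the order 5, 2, 4, 6, 1, 7, 3, so processing vertices in that order labels each vertex after all of its successors.
5: no outgoing edge → L
2: W (go to 5, an L position)
4: W (go to 5, an L position)
6: W (go to 5, an L position)
1: W (go to 5, an L position)
7: L (options 4(W), 2(W) are all W)
3: W (go to 7, an L position)
From 3, the L positions reachable in one move are: 7.

Move to 7.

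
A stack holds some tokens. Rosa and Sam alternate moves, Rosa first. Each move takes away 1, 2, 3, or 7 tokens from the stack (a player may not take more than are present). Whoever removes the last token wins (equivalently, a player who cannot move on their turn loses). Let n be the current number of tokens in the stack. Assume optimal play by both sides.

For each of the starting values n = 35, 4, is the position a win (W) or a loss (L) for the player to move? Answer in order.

Build the W/L table. Terminal = L. A non-terminal position is W if it has a move to some L; otherwise it is L.
n=0: no move → L
n=1: reaches L-position 0 → W
n=2: reaches L-position 0 → W
n=3: reaches L-position 0 → W
n=4: only reaches 3(W), 2(W), 1(W), all W → L
n=5: reaches L-position 4 → W
n=6: reaches L-position 4 → W
n=7: reaches L-position 4 → W
n=8: only reaches 7(W), 6(W), 5(W), 1(W), all W → L
n=9: reaches L-position 8 → W
n=10: reaches L-position 8 → W
n=11: reaches L-position 8 → W
n=12: only reaches 11(W), 10(W), 9(W), 5(W), all W → L
n=13: reaches L-position 12 → W
n=14: reaches L-position 12 → W
n=15: reaches L-position 12 → W
n=16: only reaches 15(W), 14(W), 13(W), 9(W), all W → L
n=17: reaches L-position 16 → W
n=18: reaches L-position 16 → W
n=19: reaches L-position 16 → W
n=20: only reaches 19(W), 18(W), 17(W), 13(W), all W → L
n=21: reaches L-position 20 → W
n=22: reaches L-position 20 → W
n=23: reaches L-position 20 → W
n=24: only reaches 23(W), 22(W), 21(W), 17(W), all W → L
n=25: reaches L-position 24 → W
n=26: reaches L-position 24 → W
n=27: reaches L-position 24 → W
n=28: only reaches 27(W), 26(W), 25(W), 21(W), all W → L
n=29: reaches L-position 28 → W
n=30: reaches L-position 28 → W
n=31: reaches L-position 28 → W
n=32: only reaches 31(W), 30(W), 29(W), 25(W), all W → L
n=33: reaches L-position 32 → W
n=34: reaches L-position 32 → W
n=35: reaches L-position 32 → W

35: W, 4: L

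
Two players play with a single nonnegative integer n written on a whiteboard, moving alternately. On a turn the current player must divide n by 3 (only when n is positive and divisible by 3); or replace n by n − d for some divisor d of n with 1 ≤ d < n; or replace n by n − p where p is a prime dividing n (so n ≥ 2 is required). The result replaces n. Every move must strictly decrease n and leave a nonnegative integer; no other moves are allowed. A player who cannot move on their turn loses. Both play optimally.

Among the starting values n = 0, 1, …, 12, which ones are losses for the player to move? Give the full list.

0, 1, 4, 9

Use the standard recursion: the mover loses at a terminal position; elsewhere, the mover wins exactly when some move hands the opponent an L position.
n=0: no move → L
n=1: no move → L
n=2: can move to 0, which is L ⇒ W
n=3: can move to 0, which is L ⇒ W
n=4: moves to 2(W), 3(W); every one is W ⇒ L
n=5: can move to 0, which is L ⇒ W
n=6: can move to 4, which is L ⇒ W
n=7: can move to 0, which is L ⇒ W
n=8: can move to 4, which is L ⇒ W
n=9: moves to 3(W), 6(W), 8(W); every one is W ⇒ L
n=10: can move to 9, which is L ⇒ W
n=11: can move to 0, which is L ⇒ W
n=12: can move to 4, which is L ⇒ W
The losing starting values of n are exactly the entries labelled L in this table (4 of them).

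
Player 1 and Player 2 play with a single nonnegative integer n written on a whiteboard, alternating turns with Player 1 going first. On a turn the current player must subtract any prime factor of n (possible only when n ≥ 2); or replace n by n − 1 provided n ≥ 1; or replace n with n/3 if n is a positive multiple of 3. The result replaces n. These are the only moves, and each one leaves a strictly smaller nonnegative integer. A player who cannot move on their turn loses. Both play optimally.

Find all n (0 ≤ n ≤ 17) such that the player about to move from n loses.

0, 4, 8, 14

Positions with no move are L. A position that does have a move is losing for the player to move precisely when every available move leads to a winning position for the opponent. Fill in the labels:
n=0: no move → L
n=1: can move to 0, which is L ⇒ W
n=2: can move to 0, which is L ⇒ W
n=3: can move to 0, which is L ⇒ W
n=4: moves to 2(W), 3(W); every one is W ⇒ L
n=5: can move to 0, which is L ⇒ W
n=6: can move to 4, which is L ⇒ W
n=7: can move to 0, which is L ⇒ W
n=8: moves to 6(W), 7(W); every one is W ⇒ L
n=9: can move to 8, which is L ⇒ W
n=10: can move to 8, which is L ⇒ W
n=11: can move to 0, which is L ⇒ W
n=12: can move to 4, which is L ⇒ W
n=13: can move to 0, which is L ⇒ W
n=14: moves to 7(W), 12(W), 13(W); every one is W ⇒ L
n=15: can move to 14, which is L ⇒ W
n=16: can move to 14, which is L ⇒ W
n=17: can move to 0, which is L ⇒ W
Reading off the rows marked L gives the requested list; there are 4 such values of n.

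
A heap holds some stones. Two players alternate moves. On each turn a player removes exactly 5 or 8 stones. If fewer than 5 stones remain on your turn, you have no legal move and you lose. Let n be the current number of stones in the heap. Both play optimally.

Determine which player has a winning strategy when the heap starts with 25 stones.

The first player wins.

Work bottom-up. With no move the player to move loses. Otherwise the position is W if at least one move leads to an L position for the opponent, and L if every move leads to a W.
n=0: no move → L
n=1: no move → L
n=2: no move → L
n=3: no move → L
n=4: no move → L
n=5: reaches L-position 0 → W
n=6: reaches L-position 1 → W
n=7: reaches L-position 2 → W
n=8: reaches L-position 3 → W
n=9: reaches L-position 4 → W
n=10: reaches L-position 2 → W
n=11: reaches L-position 3 → W
n=12: reaches L-position 4 → W
n=13: only reaches 8(W), 5(W), all W → L
n=14: only reaches 9(W), 6(W), all W → L
n=15: only reaches 10(W), 7(W), all W → L
n=16: only reaches 11(W), 8(W), all W → L
n=17: only reaches 12(W), 9(W), all W → L
n=18: reaches L-position 13 → W
n=19: reaches L-position 14 → W
n=20: reaches L-position 15 → W
n=21: reaches L-position 16 → W
n=22: reaches L-position 17 → W
n=23: reaches L-position 15 → W
n=24: reaches L-position 16 → W
n=25: reaches L-position 17 → W
The starting position 25 is W: the player to move should remove 8, leaving 17, handing over an L position.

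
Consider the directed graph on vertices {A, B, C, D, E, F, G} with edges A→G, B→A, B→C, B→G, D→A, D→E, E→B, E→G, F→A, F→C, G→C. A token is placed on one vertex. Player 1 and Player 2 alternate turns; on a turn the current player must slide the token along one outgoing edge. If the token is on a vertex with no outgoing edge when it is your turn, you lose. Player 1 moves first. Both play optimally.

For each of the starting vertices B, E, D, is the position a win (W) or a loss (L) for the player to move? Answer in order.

Positions with no move are L. A position that does have a move is losing for the player to move precisely when every available move leads to a winning position for the opponent. Fill in the labels:
Every edge goes from a vertex to one that appears earlier in the order C, G, A, B, E, D, F, so processing vertices in that order labels each vertex after all of its successors.
C: no outgoing edge → L
G: →C(L), so W
A: →G(W) only, which is W, so L
B: →A(L), so W
E: →B(W), G(W) — all W, so L
D: →E(L), so W
F: →A(L), so W

B: W, E: L, D: W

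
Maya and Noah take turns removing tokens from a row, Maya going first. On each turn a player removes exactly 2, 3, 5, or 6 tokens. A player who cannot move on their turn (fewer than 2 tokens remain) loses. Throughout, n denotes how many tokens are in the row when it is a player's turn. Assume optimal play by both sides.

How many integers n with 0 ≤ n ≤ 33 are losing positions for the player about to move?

10

Compute win/loss labels from the base case upward. A position with no move is L. Any other position is W if it can reach an L in one move, else L.
n=0: no move → L
n=1: no move → L
n=2: can move to 0, which is L ⇒ W
n=3: can move to 1, which is L ⇒ W
n=4: can move to 1, which is L ⇒ W
n=5: can move to 0, which is L ⇒ W
n=6: can move to 1, which is L ⇒ W
n=7: can move to 1, which is L ⇒ W
n=8: moves to 6(W), 5(W), 3(W), 2(W); every one is W ⇒ L
n=9: moves to 7(W), 6(W), 4(W), 3(W); every one is W ⇒ L
n=10: can move to 8, which is L ⇒ W
n=11: can move to 9, which is L ⇒ W
n=12: can move to 9, which is L ⇒ W
n=13: can move to 8, which is L ⇒ W
n=14: can move to 9, which is L ⇒ W
n=15: can move to 9, which is L ⇒ W
n=16: moves to 14(W), 13(W), 11(W), 10(W); every one is W ⇒ L
n=17: moves to 15(W), 14(W), 12(W), 11(W); every one is W ⇒ L
n=18: can move to 16, which is L ⇒ W
n=19: can move to 17, which is L ⇒ W
n=20: can move to 17, which is L ⇒ W
n=21: can move to 16, which is L ⇒ W
n=22: can move to 17, which is L ⇒ W
n=23: can move to 17, which is L ⇒ W
n=24: moves to 22(W), 21(W), 19(W), 18(W); every one is W ⇒ L
n=25: moves to 23(W), 22(W), 20(W), 19(W); every one is W ⇒ L
n=26: can move to 24, which is L ⇒ W
n=27: can move to 25, which is L ⇒ W
n=28: can move to 25, which is L ⇒ W
n=29: can move to 24, which is L ⇒ W
n=30: can move to 25, which is L ⇒ W
n=31: can move to 25, which is L ⇒ W
n=32: moves to 30(W), 29(W), 27(W), 26(W); every one is W ⇒ L
n=33: moves to 31(W), 30(W), 28(W), 27(W); every one is W ⇒ L
L entries with 0 ≤ n ≤ 33: n = 0, 1, 8, 9, 16, 17, 24, 25, 32, 33; that makes 10.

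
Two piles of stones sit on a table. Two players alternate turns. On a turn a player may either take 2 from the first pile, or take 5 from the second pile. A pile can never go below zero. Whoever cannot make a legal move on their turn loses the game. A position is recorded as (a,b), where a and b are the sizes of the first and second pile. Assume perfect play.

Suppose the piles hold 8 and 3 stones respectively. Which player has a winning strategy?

Build the W/L table. Terminal = L. A non-terminal position is W if it has a move to some L; otherwise it is L.
No move ever increases a pile, so every position that can arise here has a ≤ 8 and b ≤ 3; it is enough to label the cells with 0 ≤ a ≤ 8 and 0 ≤ b ≤ 3.
Every move lowers a or b (never raises either), so fill the grid row by row in increasing a, and left to right within a row: each cell's successors are then already labelled.
      b=0  b=1  b=2  b=3
a=0:    L    L    L    L
a=1:    L    L    L    L
a=2:    W    W    W    W
a=3:    W    W    W    W
a=4:    L    L    L    L
a=5:    L    L    L    L
a=6:    W    W    W    W
a=7:    W    W    W    W
a=8:    L    L    L    L
Cells with no legal move (terminal, hence L): (0,0), (0,1), (0,2), (0,3), (1,0), (1,1), (1,2), (1,3).
The remaining L cells, each justified by listing all of its moves:
(4,0): L (sole option (2,0)(W) is W)
(4,1): L (sole option (2,1)(W) is W)
(4,2): L (sole option (2,2)(W) is W)
(4,3): L (sole option (2,3)(W) is W)
(5,0): L (sole option (3,0)(W) is W)
(5,1): L (sole option (3,1)(W) is W)
(5,2): L (sole option (3,2)(W) is W)
(5,3): L (sole option (3,3)(W) is W)
(8,0): L (sole option (6,0)(W) is W)
(8,1): L (sole option (6,1)(W) is W)
(8,2): L (sole option (6,2)(W) is W)
(8,3): L (sole option (6,3)(W) is W)
Every other cell has at least one move into one of the L cells above, so it is W.
The starting position (8,3) is L: whatever the player to move does, the opponent receives a W position.

The second player wins.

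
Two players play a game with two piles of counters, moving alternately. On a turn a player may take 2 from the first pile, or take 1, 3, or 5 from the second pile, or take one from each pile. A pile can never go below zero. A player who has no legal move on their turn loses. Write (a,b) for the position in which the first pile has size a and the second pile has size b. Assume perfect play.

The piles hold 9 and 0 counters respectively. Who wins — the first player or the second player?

The second player wins.

Use the standard recursion: the mover loses at a terminal position; elsewhere, the mover wins exactly when some move hands the opponent an L position.
No move ever increases a pile, so every position that can arise here has a ≤ 9 and b ≤ 0; it is enough to label the cells with 0 ≤ a ≤ 9 and 0 ≤ b ≤ 0.
Every move lowers a or b (never raises either), so fill the grid row by row in increasing a, and left to right within a row: each cell's successors are then already labelled.
      b=0
a=0:    L
a=1:    L
a=2:    W
a=3:    W
a=4:    L
a=5:    L
a=6:    W
a=7:    W
a=8:    L
a=9:    L
Cells with no legal move (terminal, hence L): (0,0), (1,0).
The remaining L cells, each justified by listing all of its moves:
(4,0): only reaches (2,0)(W), which is W → L
(5,0): only reaches (3,0)(W), which is W → L
(8,0): only reaches (6,0)(W), which is W → L
(9,0): only reaches (7,0)(W), which is W → L
Every other cell has at least one move into one of the L cells above, so it is W.
Every move from (9,0) reaches a W position, so the mover loses.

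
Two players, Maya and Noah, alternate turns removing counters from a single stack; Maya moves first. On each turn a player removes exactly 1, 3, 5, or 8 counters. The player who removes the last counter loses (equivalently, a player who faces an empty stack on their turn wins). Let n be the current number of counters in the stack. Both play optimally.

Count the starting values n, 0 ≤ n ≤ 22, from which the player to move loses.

8

Use the standard recursion: the mover wins at a terminal position; elsewhere, the mover wins exactly when some move hands the opponent an L position.
n=0: no move; the opponent has just taken the last counter and therefore loses → W
n=1: →0(W) only, which is W, so L
n=2: →1(L), so W
n=3: →2(W), 0(W) — all W, so L
n=4: →3(L), so W
n=5: →4(W), 2(W), 0(W) — all W, so L
n=6: →5(L), so W
n=7: →6(W), 4(W), 2(W) — all W, so L
n=8: →7(L), so W
n=9: →1(L), so W
n=10: →7(L), so W
n=11: →3(L), so W
n=12: →7(L), so W
n=13: →5(L), so W
n=14: →13(W), 11(W), 9(W), 6(W) — all W, so L
n=15: →14(L), so W
n=16: →15(W), 13(W), 11(W), 8(W) — all W, so L
n=17: →16(L), so W
n=18: →17(W), 15(W), 13(W), 10(W) — all W, so L
n=19: →18(L), so W
n=20: →19(W), 17(W), 15(W), 12(W) — all W, so L
n=21: →20(L), so W
n=22: →14(L), so W
L entries with 0 ≤ n ≤ 22: n = 1, 3, 5, 7, 14, 16, 18, 20; that makes 8.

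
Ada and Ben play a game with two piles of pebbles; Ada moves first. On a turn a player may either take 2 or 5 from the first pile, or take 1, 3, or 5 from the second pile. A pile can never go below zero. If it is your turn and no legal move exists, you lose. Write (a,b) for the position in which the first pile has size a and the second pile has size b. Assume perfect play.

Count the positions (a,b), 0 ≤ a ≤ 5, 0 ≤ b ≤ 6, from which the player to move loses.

Work bottom-up. With no move the player to move loses. Otherwise the position is W if at least one move leads to an L position for the opponent, and L if every move leads to a W.
Every move lowers a or b (never raises either), so fill the grid row by row in increasing a, and left to right within a row: each cell's successors are then already labelled.
      b=0  b=1  b=2  b=3  b=4  b=5  b=6
a=0:    L    W    L    W    L    W    L
a=1:    L    W    L    W    L    W    L
a=2:    W    L    W    L    W    L    W
a=3:    W    L    W    L    W    L    W
a=4:    L    W    L    W    L    W    L
a=5:    W    W    W    W    W    W    W
Cells with no legal move (terminal, hence L): (0,0), (1,0).
The remaining L cells, each justified by listing all of its moves:
(0,2): →(0,1)(W) only, which is W, so L
(0,4): →(0,3)(W), (0,1)(W) — all W, so L
(0,6): →(0,5)(W), (0,3)(W), (0,1)(W) — all W, so L
(1,2): →(1,1)(W) only, which is W, so L
(1,4): →(1,3)(W), (1,1)(W) — all W, so L
(1,6): →(1,5)(W), (1,3)(W), (1,1)(W) — all W, so L
(2,1): →(0,1)(W), (2,0)(W) — all W, so L
(2,3): →(0,3)(W), (2,2)(W), (2,0)(W) — all W, so L
(2,5): →(0,5)(W), (2,4)(W), (2,2)(W), (2,0)(W) — all W, so L
(3,1): →(1,1)(W), (3,0)(W) — all W, so L
(3,3): →(1,3)(W), (3,2)(W), (3,0)(W) — all W, so L
(3,5): →(1,5)(W), (3,4)(W), (3,2)(W), (3,0)(W) — all W, so L
(4,0): →(2,0)(W) only, which is W, so L
(4,2): →(2,2)(W), (4,1)(W) — all W, so L
(4,4): →(2,4)(W), (4,3)(W), (4,1)(W) — all W, so L
(4,6): →(2,6)(W), (4,5)(W), (4,3)(W), (4,1)(W) — all W, so L
Every other cell has at least one move into one of the L cells above, so it is W.
L cells per row: a=0: 4, a=1: 4, a=2: 3, a=3: 3, a=4: 4, a=5: 0; total 18.

18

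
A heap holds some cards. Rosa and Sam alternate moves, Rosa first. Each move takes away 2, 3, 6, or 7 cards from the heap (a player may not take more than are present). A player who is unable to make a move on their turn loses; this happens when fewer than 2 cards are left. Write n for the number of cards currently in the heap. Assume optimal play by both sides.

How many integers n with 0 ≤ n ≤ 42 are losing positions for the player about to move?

Build the W/L table. Terminal = L. A non-terminal position is W if it has a move to some L; otherwise it is L.
n=0: no move → L
n=1: no move → L
n=2: reaches L-position 0 → W
n=3: reaches L-position 1 → W
n=4: reaches L-position 1 → W
n=5: only reaches 3(W), 2(W), all W → L
n=6: reaches L-position 0 → W
n=7: reaches L-position 5 → W
n=8: reaches L-position 5 → W
n=9: only reaches 7(W), 6(W), 3(W), 2(W), all W → L
n=10: only reaches 8(W), 7(W), 4(W), 3(W), all W → L
n=11: reaches L-position 9 → W
n=12: reaches L-position 10 → W
n=13: reaches L-position 10 → W
n=14: only reaches 12(W), 11(W), 8(W), 7(W), all W → L
n=15: reaches L-position 9 → W
n=16: reaches L-position 14 → W
n=17: reaches L-position 14 → W
n=18: only reaches 16(W), 15(W), 12(W), 11(W), all W → L
n=19: only reaches 17(W), 16(W), 13(W), 12(W), all W → L
n=20: reaches L-position 18 → W
n=21: reaches L-position 19 → W
n=22: reaches L-position 19 → W
n=23: only reaches 21(W), 20(W), 17(W), 16(W), all W → L
n=24: reaches L-position 18 → W
n=25: reaches L-position 23 → W
n=26: reaches L-position 23 → W
n=27: only reaches 25(W), 24(W), 21(W), 20(W), all W → L
n=28: only reaches 26(W), 25(W), 22(W), 21(W), all W → L
n=29: reaches L-position 27 → W
n=30: reaches L-position 28 → W
n=31: reaches L-position 28 → W
n=32: only reaches 30(W), 29(W), 26(W), 25(W), all W → L
n=33: reaches L-position 27 → W
n=34: reaches L-position 32 → W
n=35: reaches L-position 32 → W
n=36: only reaches 34(W), 33(W), 30(W), 29(W), all W → L
n=37: only reaches 35(W), 34(W), 31(W), 30(W), all W → L
n=38: reaches L-position 36 → W
n=39: reaches L-position 37 → W
n=40: reaches L-position 37 → W
n=41: only reaches 39(W), 38(W), 35(W), 34(W), all W → L
n=42: reaches L-position 36 → W
L entries with 0 ≤ n ≤ 42: n = 0, 1, 5, 9, 10, 14, 18, 19, 23, 27, 28, 32, 36, 37, 41; that makes 15.

15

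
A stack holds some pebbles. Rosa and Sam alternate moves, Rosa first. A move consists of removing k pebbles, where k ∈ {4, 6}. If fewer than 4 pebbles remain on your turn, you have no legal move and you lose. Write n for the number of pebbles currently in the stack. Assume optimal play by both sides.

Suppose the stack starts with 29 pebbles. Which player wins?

Build the W/L table. Terminal = L. A non-terminal position is W if it has a move to some L; otherwise it is L.
n=0: no move → L
n=1: no move → L
n=2: no move → L
n=3: no move → L
n=4: can move to 0, which is L ⇒ W
n=5: can move to 1, which is L ⇒ W
n=6: can move to 2, which is L ⇒ W
n=7: can move to 3, which is L ⇒ W
n=8: can move to 2, which is L ⇒ W
n=9: can move to 3, which is L ⇒ W
n=10: moves to 6(W), 4(W); every one is W ⇒ L
n=11: moves to 7(W), 5(W); every one is W ⇒ L
n=12: moves to 8(W), 6(W); every one is W ⇒ L
n=13: moves to 9(W), 7(W); every one is W ⇒ L
n=14: can move to 10, which is L ⇒ W
n=15: can move to 11, which is L ⇒ W
n=16: can move to 12, which is L ⇒ W
n=17: can move to 13, which is L ⇒ W
n=18: can move to 12, which is L ⇒ W
n=19: can move to 13, which is L ⇒ W
n=20: moves to 16(W), 14(W); every one is W ⇒ L
n=21: moves to 17(W), 15(W); every one is W ⇒ L
n=22: moves to 18(W), 16(W); every one is W ⇒ L
n=23: moves to 19(W), 17(W); every one is W ⇒ L
n=24: can move to 20, which is L ⇒ W
n=25: can move to 21, which is L ⇒ W
n=26: can move to 22, which is L ⇒ W
n=27: can move to 23, which is L ⇒ W
n=28: can move to 22, which is L ⇒ W
n=29: can move to 23, which is L ⇒ W
From 29 Rosa can remove 6, leaving 23, reaching an L position.

Rosa wins.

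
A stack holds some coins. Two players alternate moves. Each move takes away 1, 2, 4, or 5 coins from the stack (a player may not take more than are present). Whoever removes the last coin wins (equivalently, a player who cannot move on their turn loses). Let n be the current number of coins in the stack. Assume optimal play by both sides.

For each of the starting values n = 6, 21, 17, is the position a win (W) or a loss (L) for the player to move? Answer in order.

Work bottom-up. With no move the player to move loses. Otherwise the position is W if at least one move leads to an L position for the opponent, and L if every move leads to a W.
n=0: no move → L
n=1: W (go to 0, an L position)
n=2: W (go to 0, an L position)
n=3: L (options 2(W), 1(W) are all W)
n=4: W (go to 3, an L position)
n=5: W (go to 3, an L position)
n=6: L (options 5(W), 4(W), 2(W), 1(W) are all W)
n=7: W (go to 6, an L position)
n=8: W (go to 6, an L position)
n=9: L (options 8(W), 7(W), 5(W), 4(W) are all W)
n=10: W (go to 9, an L position)
n=11: W (go to 9, an L position)
n=12: L (options 11(W), 10(W), 8(W), 7(W) are all W)
n=13: W (go to 12, an L position)
n=14: W (go to 12, an L position)
n=15: L (options 14(W), 13(W), 11(W), 10(W) are all W)
n=16: W (go to 15, an L position)
n=17: W (go to 15, an L position)
n=18: L (options 17(W), 16(W), 14(W), 13(W) are all W)
n=19: W (go to 18, an L position)
n=20: W (go to 18, an L position)
n=21: L (options 20(W), 19(W), 17(W), 16(W) are all W)

6: L, 21: L, 17: W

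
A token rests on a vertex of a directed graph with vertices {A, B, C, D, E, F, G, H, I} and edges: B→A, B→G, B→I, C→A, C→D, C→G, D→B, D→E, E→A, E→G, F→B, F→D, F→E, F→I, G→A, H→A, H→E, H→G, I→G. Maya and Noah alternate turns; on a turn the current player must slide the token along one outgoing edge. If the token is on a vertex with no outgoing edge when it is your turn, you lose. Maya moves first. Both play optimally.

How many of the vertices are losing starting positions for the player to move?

Compute win/loss labels from the base case upward. A position with no move is L. Any other position is W if it can reach an L in one move, else L.
Every edge goes from a vertex to one that appears earlier in the order A, G, I, B, E, H, D, C, F, so processing vertices in that order labels each vertex after all of its successors.
A: no outgoing edge → L
G: W (go to A, an L position)
I: L (sole option G(W) is W)
B: W (go to I, an L position)
E: W (go to A, an L position)
H: W (go to A, an L position)
D: L (options E(W), B(W) are all W)
C: W (go to D, an L position)
F: W (go to D, an L position)
The L vertices are A, D, I; that is 3 in all.

3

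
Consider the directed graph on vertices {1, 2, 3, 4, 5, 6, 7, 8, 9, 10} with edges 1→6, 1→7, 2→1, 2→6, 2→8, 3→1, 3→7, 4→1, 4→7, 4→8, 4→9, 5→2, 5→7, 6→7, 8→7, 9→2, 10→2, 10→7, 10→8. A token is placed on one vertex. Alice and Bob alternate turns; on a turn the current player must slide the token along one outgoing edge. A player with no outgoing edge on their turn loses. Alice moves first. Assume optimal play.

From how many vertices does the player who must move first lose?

2

Classify positions by backward induction: terminal positions (no move available) are L. From any other position, the mover wins iff some move reaches an L.
Every edge goes from a vertex to one that appears earlier in the order 7, 6, 8, 1, 2, 9, 4, 10, 5, 3, so processing vertices in that order labels each vertex after all of its successors.
7: no outgoing edge → L
6: reaches L-position 7 → W
8: reaches L-position 7 → W
1: reaches L-position 7 → W
2: only reaches 1(W), 8(W), 6(W), all W → L
9: reaches L-position 2 → W
4: reaches L-position 7 → W
10: reaches L-position 2 → W
5: reaches L-position 2 → W
3: reaches L-position 7 → W
The L vertices are 2, 7; that is 2 in all.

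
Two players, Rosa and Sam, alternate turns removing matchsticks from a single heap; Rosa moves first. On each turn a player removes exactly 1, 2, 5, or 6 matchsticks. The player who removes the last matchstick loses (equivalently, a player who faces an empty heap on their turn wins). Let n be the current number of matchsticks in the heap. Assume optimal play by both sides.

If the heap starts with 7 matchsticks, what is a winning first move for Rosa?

Remove 6, leaving 1.

Label each position W (a win for the player to move) or L (a loss). A position with no legal move is W; any other position is W exactly when some move reaches an L, and L when every move reaches a W.
n=0: no move; the opponent has just taken the last matchstick and therefore loses → W
n=1: →0(W) only, which is W, so L
n=2: →1(L), so W
n=3: →1(L), so W
n=4: →3(W), 2(W) — all W, so L
n=5: →4(L), so W
n=6: →4(L), so W
n=7: →1(L), so W
From 7, the L positions reachable in one move are: 1.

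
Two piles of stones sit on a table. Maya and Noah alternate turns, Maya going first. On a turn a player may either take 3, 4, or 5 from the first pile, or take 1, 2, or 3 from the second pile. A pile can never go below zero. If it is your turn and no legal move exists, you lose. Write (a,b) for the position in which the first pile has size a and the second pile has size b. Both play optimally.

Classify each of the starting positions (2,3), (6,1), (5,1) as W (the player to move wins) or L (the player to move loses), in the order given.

Classify positions by backward induction: terminal positions (no move available) are L. From any other position, the mover wins iff some move reaches an L.
No move ever increases a pile, so every position that can arise here has a ≤ 6 and b ≤ 3; it is enough to label the cells with 0 ≤ a ≤ 6 and 0 ≤ b ≤ 3.
Every move lowers a or b (never raises either), so fill the grid row by row in increasing a, and left to right within a row: each cell's successors are then already labelled.
      b=0  b=1  b=2  b=3
a=0:    L    W    W    W
a=1:    L    W    W    W
a=2:    L    W    W    W
a=3:    W    L    W    W
a=4:    W    L    W    W
a=5:    W    L    W    W
a=6:    W    W    L    W
Cells with no legal move (terminal, hence L): (0,0), (1,0), (2,0).
The remaining L cells, each justified by listing all of its moves:
(3,1): only reaches (0,1)(W), (3,0)(W), all W → L
(4,1): only reaches (1,1)(W), (0,1)(W), (4,0)(W), all W → L
(5,1): only reaches (2,1)(W), (1,1)(W), (0,1)(W), (5,0)(W), all W → L
(6,2): only reaches (3,2)(W), (2,2)(W), (1,2)(W), (6,1)(W), (6,0)(W), all W → L
Every other cell has at least one move into one of the L cells above, so it is W.
(2,3): the move to (2,0) reaches an L cell, so W
(6,1): the move to (3,1) reaches an L cell, so W
(5,1): one of the L cells justified above, so L

(2,3): W, (6,1): W, (5,1): L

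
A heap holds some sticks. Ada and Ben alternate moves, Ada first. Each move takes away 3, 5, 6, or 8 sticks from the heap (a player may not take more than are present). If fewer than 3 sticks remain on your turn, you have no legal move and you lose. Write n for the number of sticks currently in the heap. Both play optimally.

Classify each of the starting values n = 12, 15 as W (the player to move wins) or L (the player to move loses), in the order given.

12: L, 15: W

Work bottom-up. With no move the player to move loses. Otherwise the position is W if at least one move leads to an L position for the opponent, and L if every move leads to a W.
n=0: no move → L
n=1: no move → L
n=2: no move → L
n=3: →0(L), so W
n=4: →1(L), so W
n=5: →2(L), so W
n=6: →1(L), so W
n=7: →2(L), so W
n=8: →2(L), so W
n=9: →1(L), so W
n=10: →2(L), so W
n=11: →8(W), 6(W), 5(W), 3(W) — all W, so L
n=12: →9(W), 7(W), 6(W), 4(W) — all W, so L
n=13: →10(W), 8(W), 7(W), 5(W) — all W, so L
n=14: →11(L), so W
n=15: →12(L), so W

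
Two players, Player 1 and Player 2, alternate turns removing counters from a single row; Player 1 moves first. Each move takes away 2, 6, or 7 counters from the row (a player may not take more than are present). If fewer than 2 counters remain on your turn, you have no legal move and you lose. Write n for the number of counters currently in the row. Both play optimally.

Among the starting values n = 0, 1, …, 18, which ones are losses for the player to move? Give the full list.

Use the standard recursion: the mover loses at a terminal position; elsewhere, the mover wins exactly when some move hands the opponent an L position.
n=0: no move → L
n=1: no move → L
n=2: →0(L), so W
n=3: →1(L), so W
n=4: →2(W) only, which is W, so L
n=5: →3(W) only, which is W, so L
n=6: →4(L), so W
n=7: →5(L), so W
n=8: →1(L), so W
n=9: →7(W), 3(W), 2(W) — all W, so L
n=10: →4(L), so W
n=11: →9(L), so W
n=12: →5(L), so W
n=13: →11(W), 7(W), 6(W) — all W, so L
n=14: →12(W), 8(W), 7(W) — all W, so L
n=15: →13(L), so W
n=16: →14(L), so W
n=17: →15(W), 11(W), 10(W) — all W, so L
n=18: →16(W), 12(W), 11(W) — all W, so L
The losing starting values of n are exactly the entries labelled L in this table (9 of them).

0, 1, 4, 5, 9, 13, 14, 17, 18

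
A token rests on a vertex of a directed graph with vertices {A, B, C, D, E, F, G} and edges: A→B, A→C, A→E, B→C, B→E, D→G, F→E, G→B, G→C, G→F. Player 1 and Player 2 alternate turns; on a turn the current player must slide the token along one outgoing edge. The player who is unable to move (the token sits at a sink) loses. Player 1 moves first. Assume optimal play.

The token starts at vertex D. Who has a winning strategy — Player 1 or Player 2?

Player 2 wins.

Classify positions by backward induction: terminal positions (no move available) are L. From any other position, the mover wins iff some move reaches an L.
Every edge goes from a vertex to one that appears earlier in the order C, E, F, B, G, A, D, so processing vertices in that order labels each vertex after all of its successors.
C: no outgoing edge → L
E: no outgoing edge → L
F: W (go to E, an L position)
B: W (go to E, an L position)
G: W (go to C, an L position)
A: W (go to E, an L position)
D: L (sole option G(W) is W)
Every move from D reaches a W position, so the mover loses.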